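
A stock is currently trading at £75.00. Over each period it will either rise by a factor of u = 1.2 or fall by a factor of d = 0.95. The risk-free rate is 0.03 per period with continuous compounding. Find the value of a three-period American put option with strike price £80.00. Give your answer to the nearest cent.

Risk-neutral probability p = (e^0.03 − 0.95)/(1.2 − 0.95) = 0.0805/0.2500 = 0.3218
Terminal stock prices: S_uuu = 129.6, S_uud = 102.6, S_udd = 81.22, S_ddd = 64.3
Terminal payoffs (K − S): max(-49.6, 0) = 0, max(-22.6, 0) = 0, max(-1.225, 0) = 0, max(15.7, 0) = 15.7
Node uu (S = 108): continuation = e^(−0.03)·[0.3218·0.0000 + 0.6782·0.0000] = 0.0000; exercise value = 0.0000 ≤ continuation, so V_uu = 0.0000
Node ud (S = 85.5): continuation = e^(−0.03)·[0.3218·0.0000 + 0.6782·0.0000] = 0.0000; exercise value = 0.0000 ≤ continuation, so V_ud = 0.0000
Node dd (S = 67.69): continuation = e^(−0.03)·[0.3218·0.0000 + 0.6782·15.6969] = 10.3307; exercise value = 12.3125 > continuation, so V_dd = 12.3125 (exercise)
Node u (S = 90): continuation = e^(−0.03)·[0.3218·0.0000 + 0.6782·0.0000] = 0.0000; exercise value = 0.0000 ≤ continuation, so V_u = 0.0000
Node d (S = 71.25): continuation = e^(−0.03)·[0.3218·0.0000 + 0.6782·12.3125] = 8.1033; exercise value = 8.7500 > continuation, so V_d = 8.7500 (exercise)
Node 0 (S = 75): continuation = e^(−0.03)·[0.3218·0.0000 + 0.6782·8.7500] = 5.7587; exercise value = 5.0000 ≤ continuation, so V_0 = 5.7587

£5.76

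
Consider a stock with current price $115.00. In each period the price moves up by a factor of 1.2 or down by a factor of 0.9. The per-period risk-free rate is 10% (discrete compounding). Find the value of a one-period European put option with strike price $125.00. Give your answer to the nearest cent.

$6.52

Risk-neutral probability p = (1 + 0.1 − 0.9)/(1.2 − 0.9) = 0.2000/0.3000 = 0.6667
Terminal stock prices: S_u = 138, S_d = 103.5
Terminal payoffs (K − S): max(-13, 0) = 0, max(21.5, 0) = 21.5
Node 0 (S = 115): V_0 = 1/1.1·[0.6667·0.0000 + 0.3333·21.5000] = 6.5152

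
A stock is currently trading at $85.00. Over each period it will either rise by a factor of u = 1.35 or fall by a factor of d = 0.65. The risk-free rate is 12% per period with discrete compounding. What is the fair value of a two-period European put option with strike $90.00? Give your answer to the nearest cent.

Risk-neutral probability p = (1 + 0.12 − 0.65)/(1.35 − 0.65) = 0.4700/0.7000 = 0.6714
Terminal stock prices: S_uu = 154.9, S_ud = 74.59, S_dd = 35.91
Terminal payoffs (K − S): max(-64.91, 0) = 0, max(15.41, 0) = 15.41, max(54.09, 0) = 54.09
Node u (S = 114.8): V_u = 1/1.12·[0.6714·0.0000 + 0.3286·15.4125] = 4.5215
Node d (S = 55.25): V_d = 1/1.12·[0.6714·15.4125 + 0.3286·54.0875] = 25.1071
Node 0 (S = 85): V_0 = 1/1.12·[0.6714·4.5215 + 0.3286·25.1071] = 10.0762

$10.08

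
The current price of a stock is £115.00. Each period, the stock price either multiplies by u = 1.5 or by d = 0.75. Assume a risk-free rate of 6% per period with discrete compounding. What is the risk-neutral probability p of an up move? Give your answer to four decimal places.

p = 0.4133

Risk-neutral probability p = (1 + 0.06 − 0.75)/(1.5 − 0.75) = 0.3100/0.7500 = 0.4133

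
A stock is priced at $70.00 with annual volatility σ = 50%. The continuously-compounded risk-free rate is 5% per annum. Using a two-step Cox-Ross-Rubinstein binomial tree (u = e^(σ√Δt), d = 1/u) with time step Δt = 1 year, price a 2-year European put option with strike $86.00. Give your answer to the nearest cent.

$25.00

CRR parameters: u = e^(σ√Δt) = e^(0.5·√1) = 1.6487, d = 1/u = 0.6065
Per-period rate: rΔt = 0.05·1 = 0.05, so R = e^0.05 = 1.0513
Risk-neutral probability p = (e^0.05 − 0.6065)/(1.6487 − 0.6065) = 0.4447/1.0422 = 0.4267
Terminal stock prices: S_uu = 190.3, S_ud = 70, S_dd = 25.75
Terminal payoffs (K − S): max(-104.3, 0) = 0, max(16, 0) = 16, max(60.25, 0) = 60.25
Node u (S = 115.4): V_u = e^(−0.05)·[0.4267·0.0000 + 0.5733·16.0000] = 8.7249
Node d (S = 42.46): V_d = e^(−0.05)·[0.4267·16.0000 + 0.5733·60.2484] = 39.3486
Node 0 (S = 70): V_0 = e^(−0.05)·[0.4267·8.7249 + 0.5733·39.3486] = 24.9986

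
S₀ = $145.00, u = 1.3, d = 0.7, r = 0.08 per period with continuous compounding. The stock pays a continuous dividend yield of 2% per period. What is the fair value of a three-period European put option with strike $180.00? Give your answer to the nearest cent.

Per-period risk-free factor R = e^0.08 = 1.0833; dividend-adjusted growth = e^(0.08−0.02) = 1.0618.
Risk-neutral probability p = (1.0618 − 0.7)/(1.3 − 0.7) = 0.3618/0.6000 = 0.6031
Terminal stock prices: S_uuu = 318.6, S_uud = 171.5, S_udd = 92.36, S_ddd = 49.73
Terminal payoffs (K − S): max(-138.6, 0) = 0, max(8.465, 0) = 8.465, max(87.64, 0) = 87.64, max(130.3, 0) = 130.3
Node uu (S = 245.1): V_uu = e^(−0.08)·[0.6031·0.0000 + 0.3969·8.4650] = 3.1018
Node ud (S = 131.9): V_ud = e^(−0.08)·[0.6031·8.4650 + 0.3969·87.6350] = 36.8237
Node dd (S = 71.05): V_dd = e^(−0.08)·[0.6031·87.6350 + 0.3969·130.2650] = 96.5178
Node u (S = 188.5): V_u = e^(−0.08)·[0.6031·3.1018 + 0.3969·36.8237] = 15.2197
Node d (S = 101.5): V_d = e^(−0.08)·[0.6031·36.8237 + 0.3969·96.5178] = 55.8658
Node 0 (S = 145): V_0 = e^(−0.08)·[0.6031·15.2197 + 0.3969·55.8658] = 28.9431

$28.94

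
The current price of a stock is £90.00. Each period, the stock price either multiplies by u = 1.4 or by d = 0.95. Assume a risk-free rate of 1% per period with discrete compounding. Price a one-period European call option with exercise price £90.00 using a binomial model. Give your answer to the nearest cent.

£4.75

Risk-neutral probability p = (1 + 0.01 − 0.95)/(1.4 − 0.95) = 0.0600/0.4500 = 0.1333
Terminal stock prices: S_u = 126, S_d = 85.5
Terminal payoffs (S − K): max(36, 0) = 36, max(-4.5, 0) = 0
Node 0 (S = 90): V_0 = 1/1.01·[0.1333·36.0000 + 0.8667·0.0000] = 4.7525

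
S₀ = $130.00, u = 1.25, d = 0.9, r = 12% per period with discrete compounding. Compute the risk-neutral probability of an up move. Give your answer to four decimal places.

Risk-neutral probability p = (1 + 0.12 − 0.9)/(1.25 − 0.9) = 0.2200/0.3500 = 0.6286

p = 0.6286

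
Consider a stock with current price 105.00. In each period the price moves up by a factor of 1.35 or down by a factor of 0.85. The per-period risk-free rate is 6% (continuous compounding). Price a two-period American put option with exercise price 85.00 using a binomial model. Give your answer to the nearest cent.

Risk-neutral probability p = (e^0.06 − 0.85)/(1.35 − 0.85) = 0.2118/0.5000 = 0.4237
Terminal stock prices: S_uu = 191.4, S_ud = 120.5, S_dd = 75.86
Terminal payoffs (K − S): max(-106.4, 0) = 0, max(-35.49, 0) = 0, max(9.138, 0) = 9.138
Node u (S = 141.8): continuation = e^(−0.06)·[0.4237·0.0000 + 0.5763·0.0000] = 0.0000; exercise value = 0.0000 ≤ continuation, so V_u = 0.0000
Node d (S = 89.25): continuation = e^(−0.06)·[0.4237·0.0000 + 0.5763·9.1375] = 4.9595; exercise value = 0.0000 ≤ continuation, so V_d = 4.9595
Node 0 (S = 105): continuation = e^(−0.06)·[0.4237·0.0000 + 0.5763·4.9595] = 2.6918; exercise value = 0.0000 ≤ continuation, so V_0 = 2.6918

2.69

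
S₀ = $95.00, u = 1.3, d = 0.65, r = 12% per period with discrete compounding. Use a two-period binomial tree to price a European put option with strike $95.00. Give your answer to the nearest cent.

$8.05

Risk-neutral probability p = (1 + 0.12 − 0.65)/(1.3 − 0.65) = 0.4700/0.6500 = 0.7231
Terminal stock prices: S_uu = 160.6, S_ud = 80.28, S_dd = 40.14
Terminal payoffs (K − S): max(-65.55, 0) = 0, max(14.72, 0) = 14.72, max(54.86, 0) = 54.86
Node u (S = 123.5): V_u = 1/1.12·[0.7231·0.0000 + 0.2769·14.7250] = 3.6408
Node d (S = 61.75): V_d = 1/1.12·[0.7231·14.7250 + 0.2769·54.8625] = 23.0714
Node 0 (S = 95): V_0 = 1/1.12·[0.7231·3.6408 + 0.2769·23.0714] = 8.0550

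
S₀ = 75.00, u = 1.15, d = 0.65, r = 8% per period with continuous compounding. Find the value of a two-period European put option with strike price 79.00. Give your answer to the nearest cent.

5.24

Risk-neutral probability p = (e^0.08 − 0.65)/(1.15 − 0.65) = 0.4333/0.5000 = 0.8666
Terminal stock prices: S_uu = 99.19, S_ud = 56.06, S_dd = 31.69
Terminal payoffs (K − S): max(-20.19, 0) = 0, max(22.94, 0) = 22.94, max(47.31, 0) = 47.31
Node u (S = 86.25): V_u = e^(−0.08)·[0.8666·0.0000 + 0.1334·22.9375] = 2.8252
Node d (S = 48.75): V_d = e^(−0.08)·[0.8666·22.9375 + 0.1334·47.3125] = 24.1762
Node 0 (S = 75): V_0 = e^(−0.08)·[0.8666·2.8252 + 0.1334·24.1762] = 5.2377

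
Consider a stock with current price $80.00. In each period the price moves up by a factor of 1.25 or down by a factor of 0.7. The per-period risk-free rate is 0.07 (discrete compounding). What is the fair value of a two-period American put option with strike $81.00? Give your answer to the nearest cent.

Risk-neutral probability p = (1 + 0.07 − 0.7)/(1.25 − 0.7) = 0.3700/0.5500 = 0.6727
Terminal stock prices: S_uu = 125, S_ud = 70, S_dd = 39.2
Terminal payoffs (K − S): max(-44, 0) = 0, max(11, 0) = 11, max(41.8, 0) = 41.8
Node u (S = 100): continuation = 1/1.07·[0.6727·0.0000 + 0.3273·11.0000] = 3.3645; exercise value = 0.0000 ≤ continuation, so V_u = 3.3645
Node d (S = 56): continuation = 1/1.07·[0.6727·11.0000 + 0.3273·41.8000] = 19.7009; exercise value = 25.0000 > continuation, so V_d = 25.0000 (exercise)
Node 0 (S = 80): continuation = 1/1.07·[0.6727·3.3645 + 0.3273·25.0000] = 9.7619; exercise value = 1.0000 ≤ continuation, so V_0 = 9.7619

$9.76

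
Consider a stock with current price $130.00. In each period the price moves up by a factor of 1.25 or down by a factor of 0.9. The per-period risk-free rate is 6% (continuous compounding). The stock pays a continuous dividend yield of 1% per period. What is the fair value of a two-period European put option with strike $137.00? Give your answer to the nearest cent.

$9.06

Per-period risk-free factor R = e^0.06 = 1.0618; dividend-adjusted growth = e^(0.06−0.01) = 1.0513.
Risk-neutral probability p = (1.0513 − 0.9)/(1.25 − 0.9) = 0.1513/0.3500 = 0.4322
Terminal stock prices: S_uu = 203.1, S_ud = 146.2, S_dd = 105.3
Terminal payoffs (K − S): max(-66.12, 0) = 0, max(-9.25, 0) = 0, max(31.7, 0) = 31.7
Node u (S = 162.5): V_u = e^(−0.06)·[0.4322·0.0000 + 0.5678·0.0000] = 0.0000
Node d (S = 117): V_d = e^(−0.06)·[0.4322·0.0000 + 0.5678·31.7000] = 16.9510
Node 0 (S = 130): V_0 = e^(−0.06)·[0.4322·0.0000 + 0.5678·16.9510] = 9.0642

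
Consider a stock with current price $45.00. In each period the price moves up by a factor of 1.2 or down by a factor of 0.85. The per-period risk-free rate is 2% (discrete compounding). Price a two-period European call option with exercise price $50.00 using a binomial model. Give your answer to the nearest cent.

$3.36

Risk-neutral probability p = (1 + 0.02 − 0.85)/(1.2 − 0.85) = 0.1700/0.3500 = 0.4857
Terminal stock prices: S_uu = 64.8, S_ud = 45.9, S_dd = 32.51
Terminal payoffs (S − K): max(14.8, 0) = 14.8, max(-4.1, 0) = 0, max(-17.49, 0) = 0
Node u (S = 54): V_u = 1/1.02·[0.4857·14.8000 + 0.5143·0.0000] = 7.0476
Node d (S = 38.25): V_d = 1/1.02·[0.4857·0.0000 + 0.5143·0.0000] = 0.0000
Node 0 (S = 45): V_0 = 1/1.02·[0.4857·7.0476 + 0.5143·0.0000] = 3.3560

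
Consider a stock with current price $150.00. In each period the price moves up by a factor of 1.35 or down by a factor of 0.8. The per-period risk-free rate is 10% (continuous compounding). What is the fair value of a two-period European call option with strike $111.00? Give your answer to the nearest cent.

$61.55

Risk-neutral probability p = (e^0.1 − 0.8)/(1.35 − 0.8) = 0.3052/0.5500 = 0.5549
Terminal stock prices: S_uu = 273.4, S_ud = 162, S_dd = 96
Terminal payoffs (S − K): max(162.4, 0) = 162.4, max(51, 0) = 51, max(-15, 0) = 0
Node u (S = 202.5): V_u = e^(−0.1)·[0.5549·162.3750 + 0.4451·51.0000] = 102.0630
Node d (S = 120): V_d = e^(−0.1)·[0.5549·51.0000 + 0.4451·0.0000] = 25.6048
Node 0 (S = 150): V_0 = e^(−0.1)·[0.5549·102.0630 + 0.4451·25.6048] = 61.5544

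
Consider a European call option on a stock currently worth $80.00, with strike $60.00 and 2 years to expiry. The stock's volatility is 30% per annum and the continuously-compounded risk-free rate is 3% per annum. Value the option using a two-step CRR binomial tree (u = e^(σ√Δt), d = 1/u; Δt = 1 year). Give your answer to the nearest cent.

$27.66

CRR parameters: u = e^(σ√Δt) = e^(0.3·√1) = 1.3499, d = 1/u = 0.7408
Per-period rate: rΔt = 0.03·1 = 0.03, so R = e^0.03 = 1.0305
Risk-neutral probability p = (e^0.03 − 0.7408)/(1.3499 − 0.7408) = 0.2896/0.6090 = 0.4756
Terminal stock prices: S_uu = 145.8, S_ud = 80, S_dd = 43.9
Terminal payoffs (S − K): max(85.77, 0) = 85.77, max(20, 0) = 20, max(-16.1, 0) = 0
Node u (S = 108): V_u = e^(−0.03)·[0.4756·85.7695 + 0.5244·20.0000] = 49.7620
Node d (S = 59.27): V_d = e^(−0.03)·[0.4756·20.0000 + 0.5244·0.0000] = 9.2301
Node 0 (S = 80): V_0 = e^(−0.03)·[0.4756·49.7620 + 0.5244·9.2301] = 27.6631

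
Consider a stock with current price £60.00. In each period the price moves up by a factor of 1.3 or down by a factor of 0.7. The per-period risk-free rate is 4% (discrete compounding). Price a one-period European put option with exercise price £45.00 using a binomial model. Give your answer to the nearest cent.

Risk-neutral probability p = (1 + 0.04 − 0.7)/(1.3 − 0.7) = 0.3400/0.6000 = 0.5667
Terminal stock prices: S_u = 78, S_d = 42
Terminal payoffs (K − S): max(-33, 0) = 0, max(3, 0) = 3
Node 0 (S = 60): V_0 = 1/1.04·[0.5667·0.0000 + 0.4333·3.0000] = 1.2500

£1.25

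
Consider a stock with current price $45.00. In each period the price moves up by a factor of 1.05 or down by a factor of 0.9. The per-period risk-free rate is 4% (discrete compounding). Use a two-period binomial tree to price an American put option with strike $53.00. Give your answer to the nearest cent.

Risk-neutral probability p = (1 + 0.04 − 0.9)/(1.05 − 0.9) = 0.1400/0.1500 = 0.9333
Terminal stock prices: S_uu = 49.61, S_ud = 42.52, S_dd = 36.45
Terminal payoffs (K − S): max(3.387, 0) = 3.387, max(10.48, 0) = 10.48, max(16.55, 0) = 16.55
Node u (S = 47.25): continuation = 1/1.04·[0.9333·3.3875 + 0.0667·10.4750] = 3.7115; exercise value = 5.7500 > continuation, so V_u = 5.7500 (exercise)
Node d (S = 40.5): continuation = 1/1.04·[0.9333·10.4750 + 0.0667·16.5500] = 10.4615; exercise value = 12.5000 > continuation, so V_d = 12.5000 (exercise)
Node 0 (S = 45): continuation = 1/1.04·[0.9333·5.7500 + 0.0667·12.5000] = 5.9615; exercise value = 8.0000 > continuation, so V_0 = 8.0000 (exercise)

$8.00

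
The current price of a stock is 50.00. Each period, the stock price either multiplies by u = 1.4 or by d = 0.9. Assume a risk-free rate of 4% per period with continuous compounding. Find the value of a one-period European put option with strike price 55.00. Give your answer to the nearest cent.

6.90

Risk-neutral probability p = (e^0.04 − 0.9)/(1.4 − 0.9) = 0.1408/0.5000 = 0.2816
Terminal stock prices: S_u = 70, S_d = 45
Terminal payoffs (K − S): max(-15, 0) = 0, max(10, 0) = 10
Node 0 (S = 50): V_0 = e^(−0.04)·[0.2816·0.0000 + 0.7184·10.0000] = 6.9021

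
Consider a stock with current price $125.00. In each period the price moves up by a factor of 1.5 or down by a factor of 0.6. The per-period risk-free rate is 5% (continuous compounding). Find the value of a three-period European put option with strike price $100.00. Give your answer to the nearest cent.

Risk-neutral probability p = (e^0.05 − 0.6)/(1.5 − 0.6) = 0.4513/0.9000 = 0.5014
Terminal stock prices: S_uuu = 421.9, S_uud = 168.8, S_udd = 67.5, S_ddd = 27
Terminal payoffs (K − S): max(-321.9, 0) = 0, max(-68.75, 0) = 0, max(32.5, 0) = 32.5, max(73, 0) = 73
Node uu (S = 281.2): V_uu = e^(−0.05)·[0.5014·0.0000 + 0.4986·0.0000] = 0.0000
Node ud (S = 112.5): V_ud = e^(−0.05)·[0.5014·0.0000 + 0.4986·32.5000] = 15.4138
Node dd (S = 45): V_dd = e^(−0.05)·[0.5014·32.5000 + 0.4986·73.0000] = 50.1229
Node u (S = 187.5): V_u = e^(−0.05)·[0.5014·0.0000 + 0.4986·15.4138] = 7.3103
Node d (S = 75): V_d = e^(−0.05)·[0.5014·15.4138 + 0.4986·50.1229] = 31.1236
Node 0 (S = 125): V_0 = e^(−0.05)·[0.5014·7.3103 + 0.4986·31.1236] = 18.2478

$18.25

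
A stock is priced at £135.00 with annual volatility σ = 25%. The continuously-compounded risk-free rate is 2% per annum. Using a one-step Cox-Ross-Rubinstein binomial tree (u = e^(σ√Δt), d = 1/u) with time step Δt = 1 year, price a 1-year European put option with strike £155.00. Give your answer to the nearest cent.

£25.52

CRR parameters: u = e^(σ√Δt) = e^(0.25·√1) = 1.2840, d = 1/u = 0.7788
Per-period rate: rΔt = 0.02·1 = 0.02, so R = e^0.02 = 1.0202
Risk-neutral probability p = (e^0.02 − 0.7788)/(1.2840 − 0.7788) = 0.2414/0.5052 = 0.4778
Terminal stock prices: S_u = 173.3, S_d = 105.1
Terminal payoffs (K − S): max(-18.34, 0) = 0, max(49.86, 0) = 49.86
Node 0 (S = 135): V_0 = e^(−0.02)·[0.4778·0.0000 + 0.5222·49.8619] = 25.5219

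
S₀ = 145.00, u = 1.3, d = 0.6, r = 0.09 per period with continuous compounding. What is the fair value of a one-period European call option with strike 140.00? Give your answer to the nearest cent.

Risk-neutral probability p = (e^0.09 − 0.6)/(1.3 − 0.6) = 0.4942/0.7000 = 0.7060
Terminal stock prices: S_u = 188.5, S_d = 87
Terminal payoffs (S − K): max(48.5, 0) = 48.5, max(-53, 0) = 0
Node 0 (S = 145): V_0 = e^(−0.09)·[0.7060·48.5000 + 0.2940·0.0000] = 31.2923

31.29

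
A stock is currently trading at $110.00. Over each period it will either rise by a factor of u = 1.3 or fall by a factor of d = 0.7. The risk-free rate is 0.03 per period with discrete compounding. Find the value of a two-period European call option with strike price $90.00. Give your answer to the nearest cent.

$32.06

Risk-neutral probability p = (1 + 0.03 − 0.7)/(1.3 − 0.7) = 0.3300/0.6000 = 0.5500
Terminal stock prices: S_uu = 185.9, S_ud = 100.1, S_dd = 53.9
Terminal payoffs (S − K): max(95.9, 0) = 95.9, max(10.1, 0) = 10.1, max(-36.1, 0) = 0
Node u (S = 143): V_u = 1/1.03·[0.5500·95.9000 + 0.4500·10.1000] = 55.6214
Node d (S = 77): V_d = 1/1.03·[0.5500·10.1000 + 0.4500·0.0000] = 5.3932
Node 0 (S = 110): V_0 = 1/1.03·[0.5500·55.6214 + 0.4500·5.3932] = 32.0570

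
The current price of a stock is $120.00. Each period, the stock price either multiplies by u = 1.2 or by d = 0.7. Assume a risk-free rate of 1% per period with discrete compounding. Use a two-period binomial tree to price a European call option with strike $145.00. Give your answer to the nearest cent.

$10.48

Risk-neutral probability p = (1 + 0.01 − 0.7)/(1.2 − 0.7) = 0.3100/0.5000 = 0.6200
Terminal stock prices: S_uu = 172.8, S_ud = 100.8, S_dd = 58.8
Terminal payoffs (S − K): max(27.8, 0) = 27.8, max(-44.2, 0) = 0, max(-86.2, 0) = 0
Node u (S = 144): V_u = 1/1.01·[0.6200·27.8000 + 0.3800·0.0000] = 17.0653
Node d (S = 84): V_d = 1/1.01·[0.6200·0.0000 + 0.3800·0.0000] = 0.0000
Node 0 (S = 120): V_0 = 1/1.01·[0.6200·17.0653 + 0.3800·0.0000] = 10.4758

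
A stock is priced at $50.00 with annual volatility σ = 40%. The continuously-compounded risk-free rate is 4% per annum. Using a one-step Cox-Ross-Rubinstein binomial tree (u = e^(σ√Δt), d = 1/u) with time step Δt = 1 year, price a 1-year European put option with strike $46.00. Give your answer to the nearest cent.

CRR parameters: u = e^(σ√Δt) = e^(0.4·√1) = 1.4918, d = 1/u = 0.6703
Per-period rate: rΔt = 0.04·1 = 0.04, so R = e^0.04 = 1.0408
Risk-neutral probability p = (e^0.04 − 0.6703)/(1.4918 − 0.6703) = 0.3705/0.8215 = 0.4510
Terminal stock prices: S_u = 74.59, S_d = 33.52
Terminal payoffs (K − S): max(-28.59, 0) = 0, max(12.48, 0) = 12.48
Node 0 (S = 50): V_0 = e^(−0.04)·[0.4510·0.0000 + 0.5490·12.4840] = 6.5851

$6.59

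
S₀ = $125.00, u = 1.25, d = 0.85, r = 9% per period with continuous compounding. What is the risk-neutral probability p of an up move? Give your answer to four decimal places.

Risk-neutral probability p = (e^0.09 − 0.85)/(1.25 − 0.85) = 0.2442/0.4000 = 0.6104

p = 0.6104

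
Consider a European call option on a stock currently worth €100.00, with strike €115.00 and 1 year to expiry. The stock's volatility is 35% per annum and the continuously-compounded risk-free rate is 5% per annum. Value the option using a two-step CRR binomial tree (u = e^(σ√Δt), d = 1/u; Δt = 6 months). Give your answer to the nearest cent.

CRR parameters: u = e^(σ√Δt) = e^(0.35·√0.5) = 1.2808, d = 1/u = 0.7808
Per-period rate: rΔt = 0.05·0.5 = 0.025, so R = e^0.025 = 1.0253
Risk-neutral probability p = (e^0.025 − 0.7808)/(1.2808 − 0.7808) = 0.2446/0.5000 = 0.4891
Terminal stock prices: S_uu = 164, S_ud = 100, S_dd = 60.96
Terminal payoffs (S − K): max(49.05, 0) = 49.05, max(-15, 0) = 0, max(-54.04, 0) = 0
Node u (S = 128.1): V_u = e^(−0.025)·[0.4891·49.0457 + 0.5109·0.0000] = 23.3944
Node d (S = 78.08): V_d = e^(−0.025)·[0.4891·0.0000 + 0.5109·0.0000] = 0.0000
Node 0 (S = 100): V_0 = e^(−0.025)·[0.4891·23.3944 + 0.5109·0.0000] = 11.1590

€11.16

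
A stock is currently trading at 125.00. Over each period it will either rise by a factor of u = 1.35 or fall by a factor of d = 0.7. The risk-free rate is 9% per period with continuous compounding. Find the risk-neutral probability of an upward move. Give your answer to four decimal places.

Risk-neutral probability p = (e^0.09 − 0.7)/(1.35 − 0.7) = 0.3942/0.6500 = 0.6064

p = 0.6064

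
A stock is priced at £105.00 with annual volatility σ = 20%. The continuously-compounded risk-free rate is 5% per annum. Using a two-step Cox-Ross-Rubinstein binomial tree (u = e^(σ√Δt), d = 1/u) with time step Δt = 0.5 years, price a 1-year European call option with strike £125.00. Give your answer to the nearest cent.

£4.18

CRR parameters: u = e^(σ√Δt) = e^(0.2·√0.5) = 1.1519, d = 1/u = 0.8681
Per-period rate: rΔt = 0.05·0.5 = 0.025, so R = e^0.025 = 1.0253
Risk-neutral probability p = (e^0.025 − 0.8681)/(1.1519 − 0.8681) = 0.1572/0.2838 = 0.5539
Terminal stock prices: S_uu = 139.3, S_ud = 105, S_dd = 79.13
Terminal payoffs (S − K): max(14.32, 0) = 14.32, max(-20, 0) = 0, max(-45.87, 0) = 0
Node u (S = 121): V_u = e^(−0.025)·[0.5539·14.3241 + 0.4461·0.0000] = 7.7384
Node d (S = 91.15): V_d = e^(−0.025)·[0.5539·0.0000 + 0.4461·0.0000] = 0.0000
Node 0 (S = 105): V_0 = e^(−0.025)·[0.5539·7.7384 + 0.4461·0.0000] = 4.1805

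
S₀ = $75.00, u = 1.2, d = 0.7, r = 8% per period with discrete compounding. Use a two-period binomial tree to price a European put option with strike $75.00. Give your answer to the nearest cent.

$5.64

Risk-neutral probability p = (1 + 0.08 − 0.7)/(1.2 − 0.7) = 0.3800/0.5000 = 0.7600
Terminal stock prices: S_uu = 108, S_ud = 63, S_dd = 36.75
Terminal payoffs (K − S): max(-33, 0) = 0, max(12, 0) = 12, max(38.25, 0) = 38.25
Node u (S = 90): V_u = 1/1.08·[0.7600·0.0000 + 0.2400·12.0000] = 2.6667
Node d (S = 52.5): V_d = 1/1.08·[0.7600·12.0000 + 0.2400·38.2500] = 16.9444
Node 0 (S = 75): V_0 = 1/1.08·[0.7600·2.6667 + 0.2400·16.9444] = 5.6420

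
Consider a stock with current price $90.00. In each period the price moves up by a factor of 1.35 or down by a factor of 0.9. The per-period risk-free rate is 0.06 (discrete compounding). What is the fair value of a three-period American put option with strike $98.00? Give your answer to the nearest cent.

$10.34

Risk-neutral probability p = (1 + 0.06 − 0.9)/(1.35 − 0.9) = 0.1600/0.4500 = 0.3556
Terminal stock prices: S_uuu = 221.4, S_uud = 147.6, S_udd = 98.42, S_ddd = 65.61
Terminal payoffs (K − S): max(-123.4, 0) = 0, max(-49.62, 0) = 0, max(-0.415, 0) = 0, max(32.39, 0) = 32.39
Node uu (S = 164): continuation = 1/1.06·[0.3556·0.0000 + 0.6444·0.0000] = 0.0000; exercise value = 0.0000 ≤ continuation, so V_uu = 0.0000
Node ud (S = 109.4): continuation = 1/1.06·[0.3556·0.0000 + 0.6444·0.0000] = 0.0000; exercise value = 0.0000 ≤ continuation, so V_ud = 0.0000
Node dd (S = 72.9): continuation = 1/1.06·[0.3556·0.0000 + 0.6444·32.3900] = 19.6920; exercise value = 25.1000 > continuation, so V_dd = 25.1000 (exercise)
Node u (S = 121.5): continuation = 1/1.06·[0.3556·0.0000 + 0.6444·0.0000] = 0.0000; exercise value = 0.0000 ≤ continuation, so V_u = 0.0000
Node d (S = 81): continuation = 1/1.06·[0.3556·0.0000 + 0.6444·25.1000] = 15.2600; exercise value = 17.0000 > continuation, so V_d = 17.0000 (exercise)
Node 0 (S = 90): continuation = 1/1.06·[0.3556·0.0000 + 0.6444·17.0000] = 10.3354; exercise value = 8.0000 ≤ continuation, so V_0 = 10.3354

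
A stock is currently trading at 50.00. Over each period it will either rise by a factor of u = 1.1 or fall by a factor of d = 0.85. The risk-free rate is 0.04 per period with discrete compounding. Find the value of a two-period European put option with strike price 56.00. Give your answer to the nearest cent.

Risk-neutral probability p = (1 + 0.04 − 0.85)/(1.1 − 0.85) = 0.1900/0.2500 = 0.7600
Terminal stock prices: S_uu = 60.5, S_ud = 46.75, S_dd = 36.12
Terminal payoffs (K − S): max(-4.5, 0) = 0, max(9.25, 0) = 9.25, max(19.88, 0) = 19.88
Node u (S = 55): V_u = 1/1.04·[0.7600·0.0000 + 0.2400·9.2500] = 2.1346
Node d (S = 42.5): V_d = 1/1.04·[0.7600·9.2500 + 0.2400·19.8750] = 11.3462
Node 0 (S = 50): V_0 = 1/1.04·[0.7600·2.1346 + 0.2400·11.3462] = 4.1783

4.18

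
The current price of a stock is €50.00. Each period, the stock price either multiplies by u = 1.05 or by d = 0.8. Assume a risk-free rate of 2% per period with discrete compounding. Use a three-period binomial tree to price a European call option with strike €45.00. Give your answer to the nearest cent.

Risk-neutral probability p = (1 + 0.02 − 0.8)/(1.05 − 0.8) = 0.2200/0.2500 = 0.8800
Terminal stock prices: S_uuu = 57.88, S_uud = 44.1, S_udd = 33.6, S_ddd = 25.6
Terminal payoffs (S − K): max(12.88, 0) = 12.88, max(-0.9, 0) = 0, max(-11.4, 0) = 0, max(-19.4, 0) = 0
Node uu (S = 55.12): V_uu = 1/1.02·[0.8800·12.8813 + 0.1200·0.0000] = 11.1132
Node ud (S = 42): V_ud = 1/1.02·[0.8800·0.0000 + 0.1200·0.0000] = 0.0000
Node dd (S = 32): V_dd = 1/1.02·[0.8800·0.0000 + 0.1200·0.0000] = 0.0000
Node u (S = 52.5): V_u = 1/1.02·[0.8800·11.1132 + 0.1200·0.0000] = 9.5879
Node d (S = 40): V_d = 1/1.02·[0.8800·0.0000 + 0.1200·0.0000] = 0.0000
Node 0 (S = 50): V_0 = 1/1.02·[0.8800·9.5879 + 0.1200·0.0000] = 8.2719

€8.27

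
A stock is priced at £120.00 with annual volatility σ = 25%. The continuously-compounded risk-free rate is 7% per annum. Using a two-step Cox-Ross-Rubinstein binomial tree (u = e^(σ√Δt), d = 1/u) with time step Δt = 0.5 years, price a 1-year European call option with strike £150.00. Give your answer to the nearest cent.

£6.03

CRR parameters: u = e^(σ√Δt) = e^(0.25·√0.5) = 1.1934, d = 1/u = 0.8380
Per-period rate: rΔt = 0.07·0.5 = 0.035, so R = e^0.035 = 1.0356
Risk-neutral probability p = (e^0.035 − 0.8380)/(1.1934 − 0.8380) = 0.1977/0.3554 = 0.5561
Terminal stock prices: S_uu = 170.9, S_ud = 120, S_dd = 84.26
Terminal payoffs (S − K): max(20.89, 0) = 20.89, max(-30, 0) = 0, max(-65.74, 0) = 0
Node u (S = 143.2): V_u = e^(−0.035)·[0.5561·20.8943 + 0.4439·0.0000] = 11.2206
Node d (S = 100.6): V_d = e^(−0.035)·[0.5561·0.0000 + 0.4439·0.0000] = 0.0000
Node 0 (S = 120): V_0 = e^(−0.035)·[0.5561·11.2206 + 0.4439·0.0000] = 6.0256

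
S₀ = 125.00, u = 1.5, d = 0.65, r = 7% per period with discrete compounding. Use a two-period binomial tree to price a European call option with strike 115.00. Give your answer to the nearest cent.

38.46

Risk-neutral probability p = (1 + 0.07 − 0.65)/(1.5 − 0.65) = 0.4200/0.8500 = 0.4941
Terminal stock prices: S_uu = 281.2, S_ud = 121.9, S_dd = 52.81
Terminal payoffs (S − K): max(166.2, 0) = 166.2, max(6.875, 0) = 6.875, max(-62.19, 0) = 0
Node u (S = 187.5): V_u = 1/1.07·[0.4941·166.2500 + 0.5059·6.8750] = 80.0234
Node d (S = 81.25): V_d = 1/1.07·[0.4941·6.8750 + 0.5059·0.0000] = 3.1748
Node 0 (S = 125): V_0 = 1/1.07·[0.4941·80.0234 + 0.5059·3.1748] = 38.4552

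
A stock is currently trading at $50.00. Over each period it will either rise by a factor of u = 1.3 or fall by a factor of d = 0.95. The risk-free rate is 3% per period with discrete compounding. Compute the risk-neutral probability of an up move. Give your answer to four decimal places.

p = 0.2286

Risk-neutral probability p = (1 + 0.03 − 0.95)/(1.3 − 0.95) = 0.0800/0.3500 = 0.2286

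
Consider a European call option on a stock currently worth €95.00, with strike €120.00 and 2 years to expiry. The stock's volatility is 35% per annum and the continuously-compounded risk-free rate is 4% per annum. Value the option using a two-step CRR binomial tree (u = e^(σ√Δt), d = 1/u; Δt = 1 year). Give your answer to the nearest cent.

€14.57

CRR parameters: u = e^(σ√Δt) = e^(0.35·√1) = 1.4191, d = 1/u = 0.7047
Per-period rate: rΔt = 0.04·1 = 0.04, so R = e^0.04 = 1.0408
Risk-neutral probability p = (e^0.04 − 0.7047)/(1.4191 − 0.7047) = 0.3361/0.7144 = 0.4705
Terminal stock prices: S_uu = 191.3, S_ud = 95, S_dd = 47.18
Terminal payoffs (S − K): max(71.31, 0) = 71.31, max(-25, 0) = 0, max(-72.82, 0) = 0
Node u (S = 134.8): V_u = e^(−0.04)·[0.4705·71.3065 + 0.5295·0.0000] = 32.2349
Node d (S = 66.95): V_d = e^(−0.04)·[0.4705·0.0000 + 0.5295·0.0000] = 0.0000
Node 0 (S = 95): V_0 = e^(−0.04)·[0.4705·32.2349 + 0.5295·0.0000] = 14.5721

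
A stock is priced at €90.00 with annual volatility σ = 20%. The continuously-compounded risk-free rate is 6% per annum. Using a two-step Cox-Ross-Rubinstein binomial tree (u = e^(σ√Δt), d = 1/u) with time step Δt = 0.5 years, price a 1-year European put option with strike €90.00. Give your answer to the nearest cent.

CRR parameters: u = e^(σ√Δt) = e^(0.2·√0.5) = 1.1519, d = 1/u = 0.8681
Per-period rate: rΔt = 0.06·0.5 = 0.03, so R = e^0.03 = 1.0305
Risk-neutral probability p = (e^0.03 − 0.8681)/(1.1519 − 0.8681) = 0.1623/0.2838 = 0.5720
Terminal stock prices: S_uu = 119.4, S_ud = 90, S_dd = 67.83
Terminal payoffs (K − S): max(-29.42, 0) = 0, max(0, 0) = 0, max(22.17, 0) = 22.17
Node u (S = 103.7): V_u = e^(−0.03)·[0.5720·0.0000 + 0.4280·0.0000] = 0.0000
Node d (S = 78.13): V_d = e^(−0.03)·[0.5720·0.0000 + 0.4280·22.1726] = 9.2090
Node 0 (S = 90): V_0 = e^(−0.03)·[0.5720·0.0000 + 0.4280·9.2090] = 3.8248

€3.82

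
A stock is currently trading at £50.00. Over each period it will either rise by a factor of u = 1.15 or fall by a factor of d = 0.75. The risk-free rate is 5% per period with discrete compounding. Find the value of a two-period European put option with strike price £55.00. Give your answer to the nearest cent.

£5.56

Risk-neutral probability p = (1 + 0.05 − 0.75)/(1.15 − 0.75) = 0.3000/0.4000 = 0.7500
Terminal stock prices: S_uu = 66.12, S_ud = 43.12, S_dd = 28.12
Terminal payoffs (K − S): max(-11.12, 0) = 0, max(11.88, 0) = 11.88, max(26.88, 0) = 26.88
Node u (S = 57.5): V_u = 1/1.05·[0.7500·0.0000 + 0.2500·11.8750] = 2.8274
Node d (S = 37.5): V_d = 1/1.05·[0.7500·11.8750 + 0.2500·26.8750] = 14.8810
Node 0 (S = 50): V_0 = 1/1.05·[0.7500·2.8274 + 0.2500·14.8810] = 5.5626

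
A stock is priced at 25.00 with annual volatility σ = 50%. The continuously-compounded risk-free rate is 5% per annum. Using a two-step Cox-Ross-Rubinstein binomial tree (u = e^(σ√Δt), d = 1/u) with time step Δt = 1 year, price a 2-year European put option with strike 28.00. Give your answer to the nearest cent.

6.92

CRR parameters: u = e^(σ√Δt) = e^(0.5·√1) = 1.6487, d = 1/u = 0.6065
Per-period rate: rΔt = 0.05·1 = 0.05, so R = e^0.05 = 1.0513
Risk-neutral probability p = (e^0.05 − 0.6065)/(1.6487 − 0.6065) = 0.4447/1.0422 = 0.4267
Terminal stock prices: S_uu = 67.96, S_ud = 25, S_dd = 9.197
Terminal payoffs (K − S): max(-39.96, 0) = 0, max(3, 0) = 3, max(18.8, 0) = 18.8
Node u (S = 41.22): V_u = e^(−0.05)·[0.4267·0.0000 + 0.5733·3.0000] = 1.6359
Node d (S = 15.16): V_d = e^(−0.05)·[0.4267·3.0000 + 0.5733·18.8030] = 11.4712
Node 0 (S = 25): V_0 = e^(−0.05)·[0.4267·1.6359 + 0.5733·11.4712] = 6.9193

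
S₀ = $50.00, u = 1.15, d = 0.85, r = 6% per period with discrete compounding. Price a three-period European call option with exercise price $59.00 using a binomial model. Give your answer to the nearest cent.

Risk-neutral probability p = (1 + 0.06 − 0.85)/(1.15 − 0.85) = 0.2100/0.3000 = 0.7000
Terminal stock prices: S_uuu = 76.04, S_uud = 56.21, S_udd = 41.54, S_ddd = 30.71
Terminal payoffs (S − K): max(17.04, 0) = 17.04, max(-2.794, 0) = 0, max(-17.46, 0) = 0, max(-28.29, 0) = 0
Node uu (S = 66.12): V_uu = 1/1.06·[0.7000·17.0437 + 0.3000·0.0000] = 11.2553
Node ud (S = 48.87): V_ud = 1/1.06·[0.7000·0.0000 + 0.3000·0.0000] = 0.0000
Node dd (S = 36.12): V_dd = 1/1.06·[0.7000·0.0000 + 0.3000·0.0000] = 0.0000
Node u (S = 57.5): V_u = 1/1.06·[0.7000·11.2553 + 0.3000·0.0000] = 7.4327
Node d (S = 42.5): V_d = 1/1.06·[0.7000·0.0000 + 0.3000·0.0000] = 0.0000
Node 0 (S = 50): V_0 = 1/1.06·[0.7000·7.4327 + 0.3000·0.0000] = 4.9084

$4.91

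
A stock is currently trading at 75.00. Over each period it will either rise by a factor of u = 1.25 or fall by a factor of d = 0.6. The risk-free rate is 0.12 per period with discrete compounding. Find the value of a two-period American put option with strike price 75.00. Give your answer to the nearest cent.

Risk-neutral probability p = (1 + 0.12 − 0.6)/(1.25 − 0.6) = 0.5200/0.6500 = 0.8000
Terminal stock prices: S_uu = 117.2, S_ud = 56.25, S_dd = 27
Terminal payoffs (K − S): max(-42.19, 0) = 0, max(18.75, 0) = 18.75, max(48, 0) = 48
Node u (S = 93.75): continuation = 1/1.12·[0.8000·0.0000 + 0.2000·18.7500] = 3.3482; exercise value = 0.0000 ≤ continuation, so V_u = 3.3482
Node d (S = 45): continuation = 1/1.12·[0.8000·18.7500 + 0.2000·48.0000] = 21.9643; exercise value = 30.0000 > continuation, so V_d = 30.0000 (exercise)
Node 0 (S = 75): continuation = 1/1.12·[0.8000·3.3482 + 0.2000·30.0000] = 7.7487; exercise value = 0.0000 ≤ continuation, so V_0 = 7.7487

7.75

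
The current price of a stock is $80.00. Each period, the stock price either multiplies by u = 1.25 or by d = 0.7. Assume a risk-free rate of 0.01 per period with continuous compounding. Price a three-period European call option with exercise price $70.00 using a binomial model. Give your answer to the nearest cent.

$22.06

Risk-neutral probability p = (e^0.01 − 0.7)/(1.25 − 0.7) = 0.3101/0.5500 = 0.5637
Terminal stock prices: S_uuu = 156.2, S_uud = 87.5, S_udd = 49, S_ddd = 27.44
Terminal payoffs (S − K): max(86.25, 0) = 86.25, max(17.5, 0) = 17.5, max(-21, 0) = 0, max(-42.56, 0) = 0
Node uu (S = 125): V_uu = e^(−0.01)·[0.5637·86.2500 + 0.4363·17.5000] = 55.6965
Node ud (S = 70): V_ud = e^(−0.01)·[0.5637·17.5000 + 0.4363·0.0000] = 9.7671
Node dd (S = 39.2): V_dd = e^(−0.01)·[0.5637·0.0000 + 0.4363·0.0000] = 0.0000
Node u (S = 100): V_u = e^(−0.01)·[0.5637·55.6965 + 0.4363·9.7671] = 35.3040
Node d (S = 56): V_d = e^(−0.01)·[0.5637·9.7671 + 0.4363·0.0000] = 5.4512
Node 0 (S = 80): V_0 = e^(−0.01)·[0.5637·35.3040 + 0.4363·5.4512] = 22.0583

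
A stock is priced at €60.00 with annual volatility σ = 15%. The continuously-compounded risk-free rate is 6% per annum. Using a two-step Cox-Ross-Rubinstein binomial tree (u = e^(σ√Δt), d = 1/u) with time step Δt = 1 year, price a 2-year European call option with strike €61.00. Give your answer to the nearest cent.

€7.91

CRR parameters: u = e^(σ√Δt) = e^(0.15·√1) = 1.1618, d = 1/u = 0.8607
Per-period rate: rΔt = 0.06·1 = 0.06, so R = e^0.06 = 1.0618
Risk-neutral probability p = (e^0.06 − 0.8607)/(1.1618 − 0.8607) = 0.2011/0.3011 = 0.6679
Terminal stock prices: S_uu = 80.99, S_ud = 60, S_dd = 44.45
Terminal payoffs (S − K): max(19.99, 0) = 19.99, max(-1, 0) = 0, max(-16.55, 0) = 0
Node u (S = 69.71): V_u = e^(−0.06)·[0.6679·19.9915 + 0.3321·0.0000] = 12.5752
Node d (S = 51.64): V_d = e^(−0.06)·[0.6679·0.0000 + 0.3321·0.0000] = 0.0000
Node 0 (S = 60): V_0 = e^(−0.06)·[0.6679·12.5752 + 0.3321·0.0000] = 7.9101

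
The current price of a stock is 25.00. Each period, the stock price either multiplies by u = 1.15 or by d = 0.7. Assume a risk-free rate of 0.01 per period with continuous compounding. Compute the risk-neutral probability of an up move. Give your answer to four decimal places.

Risk-neutral probability p = (e^0.01 − 0.7)/(1.15 − 0.7) = 0.3101/0.4500 = 0.6890

p = 0.6890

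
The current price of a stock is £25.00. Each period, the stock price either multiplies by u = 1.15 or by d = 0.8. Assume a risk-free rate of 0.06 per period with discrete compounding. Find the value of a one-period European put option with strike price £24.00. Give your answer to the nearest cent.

£0.97

Risk-neutral probability p = (1 + 0.06 − 0.8)/(1.15 − 0.8) = 0.2600/0.3500 = 0.7429
Terminal stock prices: S_u = 28.75, S_d = 20
Terminal payoffs (K − S): max(-4.75, 0) = 0, max(4, 0) = 4
Node 0 (S = 25): V_0 = 1/1.06·[0.7429·0.0000 + 0.2571·4.0000] = 0.9704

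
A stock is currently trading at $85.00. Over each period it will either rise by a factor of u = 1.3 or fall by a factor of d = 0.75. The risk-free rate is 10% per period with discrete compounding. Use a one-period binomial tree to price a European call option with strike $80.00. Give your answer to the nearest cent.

Risk-neutral probability p = (1 + 0.1 − 0.75)/(1.3 − 0.75) = 0.3500/0.5500 = 0.6364
Terminal stock prices: S_u = 110.5, S_d = 63.75
Terminal payoffs (S − K): max(30.5, 0) = 30.5, max(-16.25, 0) = 0
Node 0 (S = 85): V_0 = 1/1.1·[0.6364·30.5000 + 0.3636·0.0000] = 17.6446

$17.64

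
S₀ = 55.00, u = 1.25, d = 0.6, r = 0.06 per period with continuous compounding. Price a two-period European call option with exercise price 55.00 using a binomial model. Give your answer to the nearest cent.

13.85

Risk-neutral probability p = (e^0.06 − 0.6)/(1.25 − 0.6) = 0.4618/0.6500 = 0.7105
Terminal stock prices: S_uu = 85.94, S_ud = 41.25, S_dd = 19.8
Terminal payoffs (S − K): max(30.94, 0) = 30.94, max(-13.75, 0) = 0, max(-35.2, 0) = 0
Node u (S = 68.75): V_u = e^(−0.06)·[0.7105·30.9375 + 0.2895·0.0000] = 20.7015
Node d (S = 33): V_d = e^(−0.06)·[0.7105·0.0000 + 0.2895·0.0000] = 0.0000
Node 0 (S = 55): V_0 = e^(−0.06)·[0.7105·20.7015 + 0.2895·0.0000] = 13.8522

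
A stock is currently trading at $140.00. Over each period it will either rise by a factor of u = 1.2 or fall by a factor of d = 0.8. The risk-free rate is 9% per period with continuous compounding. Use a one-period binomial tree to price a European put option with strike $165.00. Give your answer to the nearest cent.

$12.82

Risk-neutral probability p = (e^0.09 − 0.8)/(1.2 − 0.8) = 0.2942/0.4000 = 0.7354
Terminal stock prices: S_u = 168, S_d = 112
Terminal payoffs (K − S): max(-3, 0) = 0, max(53, 0) = 53
Node 0 (S = 140): V_0 = e^(−0.09)·[0.7354·0.0000 + 0.2646·53.0000] = 12.8151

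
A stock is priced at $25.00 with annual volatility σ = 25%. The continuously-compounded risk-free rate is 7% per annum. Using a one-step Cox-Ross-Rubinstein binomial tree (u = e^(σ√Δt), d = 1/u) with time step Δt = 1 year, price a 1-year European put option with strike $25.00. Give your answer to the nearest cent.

CRR parameters: u = e^(σ√Δt) = e^(0.25·√1) = 1.2840, d = 1/u = 0.7788
Per-period rate: rΔt = 0.07·1 = 0.07, so R = e^0.07 = 1.0725
Risk-neutral probability p = (e^0.07 − 0.7788)/(1.2840 − 0.7788) = 0.2937/0.5052 = 0.5813
Terminal stock prices: S_u = 32.1, S_d = 19.47
Terminal payoffs (K − S): max(-7.101, 0) = 0, max(5.53, 0) = 5.53
Node 0 (S = 25): V_0 = e^(−0.07)·[0.5813·0.0000 + 0.4187·5.5300] = 2.1587

$2.16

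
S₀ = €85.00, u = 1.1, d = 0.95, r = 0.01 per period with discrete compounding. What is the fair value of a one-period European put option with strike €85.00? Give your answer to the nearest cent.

Risk-neutral probability p = (1 + 0.01 − 0.95)/(1.1 − 0.95) = 0.0600/0.1500 = 0.4000
Terminal stock prices: S_u = 93.5, S_d = 80.75
Terminal payoffs (K − S): max(-8.5, 0) = 0, max(4.25, 0) = 4.25
Node 0 (S = 85): V_0 = 1/1.01·[0.4000·0.0000 + 0.6000·4.2500] = 2.5248

€2.52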